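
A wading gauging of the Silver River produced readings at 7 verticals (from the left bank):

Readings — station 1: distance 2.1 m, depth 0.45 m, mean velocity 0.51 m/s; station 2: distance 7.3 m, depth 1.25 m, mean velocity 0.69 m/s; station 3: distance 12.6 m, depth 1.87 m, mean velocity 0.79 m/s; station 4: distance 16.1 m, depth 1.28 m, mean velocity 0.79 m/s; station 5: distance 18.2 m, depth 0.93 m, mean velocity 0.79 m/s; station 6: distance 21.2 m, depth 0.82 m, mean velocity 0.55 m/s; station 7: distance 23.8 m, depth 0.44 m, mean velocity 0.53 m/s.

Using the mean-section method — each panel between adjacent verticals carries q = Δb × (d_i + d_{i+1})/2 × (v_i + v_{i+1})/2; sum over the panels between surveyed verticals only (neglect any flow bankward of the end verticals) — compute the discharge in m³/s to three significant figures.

Panel 1-2: Δb = 5.2 m, d̄ = (0.45+1.25)/2 = 0.85, v̄ = (0.51+0.69)/2 = 0.6 → q = 5.2×0.85×0.6 = 2.652 m³/s
Panel 2-3: Δb = 5.3 m, d̄ = (1.25+1.87)/2 = 1.56, v̄ = (0.69+0.79)/2 = 0.74 → q = 5.3×1.56×0.74 = 6.118 m³/s
Panel 3-4: Δb = 3.5 m, d̄ = (1.87+1.28)/2 = 1.575, v̄ = (0.79+0.79)/2 = 0.79 → q = 3.5×1.575×0.79 = 4.355 m³/s
Panel 4-5: Δb = 2.1 m, d̄ = (1.28+0.93)/2 = 1.105, v̄ = (0.79+0.79)/2 = 0.79 → q = 2.1×1.105×0.79 = 1.833 m³/s
Panel 5-6: Δb = 3 m, d̄ = (0.93+0.82)/2 = 0.875, v̄ = (0.79+0.55)/2 = 0.67 → q = 3×0.875×0.67 = 1.759 m³/s
Panel 6-7: Δb = 2.6 m, d̄ = (0.82+0.44)/2 = 0.63, v̄ = (0.55+0.53)/2 = 0.54 → q = 2.6×0.63×0.54 = 0.8845 m³/s
Q = Σ q = 17.60 m³/s

17.6 m³/s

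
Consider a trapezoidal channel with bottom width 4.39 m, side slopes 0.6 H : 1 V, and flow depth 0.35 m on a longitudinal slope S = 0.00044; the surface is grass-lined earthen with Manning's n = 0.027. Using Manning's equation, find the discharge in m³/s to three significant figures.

A = (b + z·y)·y = (4.39 + 0.6×0.35)×0.35 = 1.610 m²
P = b + 2y√(1+z²) = 4.39 + 2×0.35×√(1+0.6²) = 5.206 m
R = A/P = 1.610/5.206 = 0.3092 m
Q = (1/n)·A·R^(2/3)·S^(1/2) = (1/0.027) × 1.610 × 0.3092^(2/3) × 0.00044^(1/2) = 0.5720 m³/s

0.572 m³/s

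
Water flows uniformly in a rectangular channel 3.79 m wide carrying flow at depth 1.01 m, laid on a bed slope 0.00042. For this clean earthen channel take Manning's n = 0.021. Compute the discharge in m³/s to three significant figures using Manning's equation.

A = b·y = 3.79 × 1.01 = 3.828 m²
P = b + 2y = 3.79 + 2×1.01 = 5.810 m
R = A/P = 3.828/5.810 = 0.6588 m
Q = (1/n)·A·R^(2/3)·S^(1/2) = (1/0.021) × 3.828 × 0.6588^(2/3) × 0.00042^(1/2) = 2.828 m³/s

2.83 m³/s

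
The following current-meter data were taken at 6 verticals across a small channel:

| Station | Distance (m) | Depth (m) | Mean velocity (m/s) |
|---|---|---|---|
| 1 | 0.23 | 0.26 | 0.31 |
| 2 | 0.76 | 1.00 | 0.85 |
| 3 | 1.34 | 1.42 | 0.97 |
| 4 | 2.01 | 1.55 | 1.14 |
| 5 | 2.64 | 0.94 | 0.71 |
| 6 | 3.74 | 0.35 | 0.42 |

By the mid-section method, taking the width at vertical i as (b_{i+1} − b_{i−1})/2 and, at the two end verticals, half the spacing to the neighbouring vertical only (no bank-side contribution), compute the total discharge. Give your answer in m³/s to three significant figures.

3.16 m³/s

w_1 = (0.76 − 0.23)/2 = 0.265 m; q_1 = 0.31 × 0.26 × 0.265 = 0.02136 m³/s
w_2 = (1.34 − 0.23)/2 = 0.555 m; q_2 = 0.85 × 1.00 × 0.555 = 0.4718 m³/s
w_3 = (2.01 − 0.76)/2 = 0.625 m; q_3 = 0.97 × 1.42 × 0.625 = 0.8609 m³/s
w_4 = (2.64 − 1.34)/2 = 0.65 m; q_4 = 1.14 × 1.55 × 0.65 = 1.149 m³/s
w_5 = (3.74 − 2.01)/2 = 0.865 m; q_5 = 0.71 × 0.94 × 0.865 = 0.5773 m³/s
w_6 = (3.74 − 2.64)/2 = 0.55 m; q_6 = 0.42 × 0.35 × 0.55 = 0.08085 m³/s
Q = Σ qᵢ = 3.161 m³/s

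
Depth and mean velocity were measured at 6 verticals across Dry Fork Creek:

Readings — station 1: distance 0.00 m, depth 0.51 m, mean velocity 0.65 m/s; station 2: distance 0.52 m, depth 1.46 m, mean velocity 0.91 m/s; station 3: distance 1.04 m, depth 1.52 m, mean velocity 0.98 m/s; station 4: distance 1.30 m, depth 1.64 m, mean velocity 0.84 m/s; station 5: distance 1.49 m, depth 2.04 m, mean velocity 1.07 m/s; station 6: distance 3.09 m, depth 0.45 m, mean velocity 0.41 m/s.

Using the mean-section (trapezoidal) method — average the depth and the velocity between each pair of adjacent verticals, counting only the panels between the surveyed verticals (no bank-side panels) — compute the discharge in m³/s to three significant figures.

3.31 m³/s

Panel 1-2: Δb = 0.52 m, d̄ = (0.51+1.46)/2 = 0.985, v̄ = (0.65+0.91)/2 = 0.78 → q = 0.52×0.985×0.78 = 0.3995 m³/s
Panel 2-3: Δb = 0.52 m, d̄ = (1.46+1.52)/2 = 1.49, v̄ = (0.91+0.98)/2 = 0.945 → q = 0.52×1.49×0.945 = 0.7322 m³/s
Panel 3-4: Δb = 0.26 m, d̄ = (1.52+1.64)/2 = 1.58, v̄ = (0.98+0.84)/2 = 0.91 → q = 0.26×1.58×0.91 = 0.3738 m³/s
Panel 4-5: Δb = 0.19 m, d̄ = (1.64+2.04)/2 = 1.84, v̄ = (0.84+1.07)/2 = 0.955 → q = 0.19×1.84×0.955 = 0.3339 m³/s
Panel 5-6: Δb = 1.6 m, d̄ = (2.04+0.45)/2 = 1.245, v̄ = (1.07+0.41)/2 = 0.74 → q = 1.6×1.245×0.74 = 1.474 m³/s
Q = Σ q = 3.313 m³/s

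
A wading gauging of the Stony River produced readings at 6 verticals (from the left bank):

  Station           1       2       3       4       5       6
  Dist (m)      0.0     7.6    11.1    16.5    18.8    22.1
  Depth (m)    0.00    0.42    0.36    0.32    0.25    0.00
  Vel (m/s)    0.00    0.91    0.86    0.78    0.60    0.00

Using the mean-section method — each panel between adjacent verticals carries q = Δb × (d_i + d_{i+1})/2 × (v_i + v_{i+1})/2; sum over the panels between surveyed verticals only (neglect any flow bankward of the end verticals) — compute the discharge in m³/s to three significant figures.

4.02 m³/s

Panel 1-2: Δb = 7.6 m, d̄ = (0.00+0.42)/2 = 0.21, v̄ = (0.00+0.91)/2 = 0.455 → q = 7.6×0.21×0.455 = 0.7262 m³/s
Panel 2-3: Δb = 3.5 m, d̄ = (0.42+0.36)/2 = 0.39, v̄ = (0.91+0.86)/2 = 0.885 → q = 3.5×0.39×0.885 = 1.208 m³/s
Panel 3-4: Δb = 5.4 m, d̄ = (0.36+0.32)/2 = 0.34, v̄ = (0.86+0.78)/2 = 0.82 → q = 5.4×0.34×0.82 = 1.506 m³/s
Panel 4-5: Δb = 2.3 m, d̄ = (0.32+0.25)/2 = 0.285, v̄ = (0.78+0.60)/2 = 0.69 → q = 2.3×0.285×0.69 = 0.4523 m³/s
Panel 5-6: Δb = 3.3 m, d̄ = (0.25+0.00)/2 = 0.125, v̄ = (0.60+0.00)/2 = 0.3 → q = 3.3×0.125×0.3 = 0.1238 m³/s
Q = Σ q = 4.016 m³/s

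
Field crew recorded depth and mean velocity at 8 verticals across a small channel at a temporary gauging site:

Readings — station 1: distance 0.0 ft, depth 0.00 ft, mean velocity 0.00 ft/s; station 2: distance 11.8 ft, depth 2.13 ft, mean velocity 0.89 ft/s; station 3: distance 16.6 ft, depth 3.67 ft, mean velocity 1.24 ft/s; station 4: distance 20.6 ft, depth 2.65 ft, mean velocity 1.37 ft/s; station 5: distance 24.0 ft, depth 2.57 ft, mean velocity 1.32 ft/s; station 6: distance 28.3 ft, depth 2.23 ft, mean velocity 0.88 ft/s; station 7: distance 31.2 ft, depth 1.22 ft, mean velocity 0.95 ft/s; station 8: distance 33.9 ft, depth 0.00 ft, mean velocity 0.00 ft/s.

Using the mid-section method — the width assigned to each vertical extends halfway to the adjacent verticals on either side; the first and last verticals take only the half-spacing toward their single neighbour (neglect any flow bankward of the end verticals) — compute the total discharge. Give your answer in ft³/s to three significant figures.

w_2 = (16.6 − 0.0)/2 = 8.3 ft; q_2 = 0.89 × 2.13 × 8.3 = 15.73 ft³/s
w_3 = (20.6 − 11.8)/2 = 4.4 ft; q_3 = 1.24 × 3.67 × 4.4 = 20.02 ft³/s
w_4 = (24.0 − 16.6)/2 = 3.7 ft; q_4 = 1.37 × 2.65 × 3.7 = 13.43 ft³/s
w_5 = (28.3 − 20.6)/2 = 3.85 ft; q_5 = 1.32 × 2.57 × 3.85 = 13.06 ft³/s
w_6 = (31.2 − 24.0)/2 = 3.6 ft; q_6 = 0.88 × 2.23 × 3.6 = 7.065 ft³/s
w_7 = (33.9 − 28.3)/2 = 2.8 ft; q_7 = 0.95 × 1.22 × 2.8 = 3.245 ft³/s
Stations 1, 8 contribute zero (depth or velocity is 0).
Q = Σ qᵢ = 72.56 ft³/s

72.6 ft³/s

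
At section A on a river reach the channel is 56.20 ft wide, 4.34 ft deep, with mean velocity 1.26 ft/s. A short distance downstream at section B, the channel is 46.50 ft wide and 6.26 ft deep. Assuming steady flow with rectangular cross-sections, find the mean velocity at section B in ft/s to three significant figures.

1.06 ft/s

Q = A₁V₁ = (56.20×4.34) × 1.26 = 307.3 ft³/s
A₂ = 46.50 × 6.26 = 291.1 ft²
V₂ = Q/A₂ = 307.3/291.1 = 1.056 ft/s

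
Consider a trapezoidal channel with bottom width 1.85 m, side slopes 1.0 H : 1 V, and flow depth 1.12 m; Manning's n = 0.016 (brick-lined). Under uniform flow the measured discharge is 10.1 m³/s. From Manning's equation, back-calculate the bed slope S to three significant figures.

0.00408

A = (b + z·y)·y = (1.85 + 1.0×1.12)×1.12 = 3.326 m²
P = b + 2y√(1+z²) = 1.85 + 2×1.12×√(1+1.0²) = 5.018 m
R = A/P = 3.326/5.018 = 0.6629 m
S = (Q·n / (1·A·R^(2/3)))² = (10.1×0.016 / (1×3.326×0.7603))² = 0.004083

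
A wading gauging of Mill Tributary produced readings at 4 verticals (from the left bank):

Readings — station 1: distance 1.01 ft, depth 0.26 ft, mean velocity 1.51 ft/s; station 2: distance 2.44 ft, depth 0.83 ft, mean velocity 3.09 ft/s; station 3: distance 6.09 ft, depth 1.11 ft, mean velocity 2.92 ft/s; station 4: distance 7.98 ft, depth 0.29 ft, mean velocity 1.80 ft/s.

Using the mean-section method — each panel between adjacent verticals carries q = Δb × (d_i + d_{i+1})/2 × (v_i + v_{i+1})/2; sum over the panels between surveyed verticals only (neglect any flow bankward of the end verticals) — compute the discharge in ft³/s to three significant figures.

15.6 ft³/s

Panel 1-2: Δb = 1.43 ft, d̄ = (0.26+0.83)/2 = 0.545, v̄ = (1.51+3.09)/2 = 2.3 → q = 1.43×0.545×2.3 = 1.793 ft³/s
Panel 2-3: Δb = 3.65 ft, d̄ = (0.83+1.11)/2 = 0.97, v̄ = (3.09+2.92)/2 = 3.005 → q = 3.65×0.97×3.005 = 10.64 ft³/s
Panel 3-4: Δb = 1.89 ft, d̄ = (1.11+0.29)/2 = 0.7, v̄ = (2.92+1.80)/2 = 2.36 → q = 1.89×0.7×2.36 = 3.122 ft³/s
Q = Σ q = 15.55 ft³/s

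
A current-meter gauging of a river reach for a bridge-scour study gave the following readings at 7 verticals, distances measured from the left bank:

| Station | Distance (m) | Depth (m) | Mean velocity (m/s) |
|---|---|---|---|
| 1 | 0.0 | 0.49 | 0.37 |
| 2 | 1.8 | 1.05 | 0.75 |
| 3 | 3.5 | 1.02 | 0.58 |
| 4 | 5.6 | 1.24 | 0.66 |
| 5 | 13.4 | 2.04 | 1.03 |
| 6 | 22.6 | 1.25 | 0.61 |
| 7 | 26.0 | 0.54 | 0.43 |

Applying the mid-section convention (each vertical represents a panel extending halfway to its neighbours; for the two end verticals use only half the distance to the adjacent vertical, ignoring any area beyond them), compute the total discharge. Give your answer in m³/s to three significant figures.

29.8 m³/s

w_1 = (1.8 − 0.0)/2 = 0.9 m; q_1 = 0.37 × 0.49 × 0.9 = 0.1632 m³/s
w_2 = (3.5 − 0.0)/2 = 1.75 m; q_2 = 0.75 × 1.05 × 1.75 = 1.378 m³/s
w_3 = (5.6 − 1.8)/2 = 1.9 m; q_3 = 0.58 × 1.02 × 1.9 = 1.124 m³/s
w_4 = (13.4 − 3.5)/2 = 4.95 m; q_4 = 0.66 × 1.24 × 4.95 = 4.051 m³/s
w_5 = (22.6 − 5.6)/2 = 8.5 m; q_5 = 1.03 × 2.04 × 8.5 = 17.86 m³/s
w_6 = (26.0 − 13.4)/2 = 6.3 m; q_6 = 0.61 × 1.25 × 6.3 = 4.804 m³/s
w_7 = (26.0 − 22.6)/2 = 1.7 m; q_7 = 0.43 × 0.54 × 1.7 = 0.3947 m³/s
Q = Σ qᵢ = 29.78 m³/s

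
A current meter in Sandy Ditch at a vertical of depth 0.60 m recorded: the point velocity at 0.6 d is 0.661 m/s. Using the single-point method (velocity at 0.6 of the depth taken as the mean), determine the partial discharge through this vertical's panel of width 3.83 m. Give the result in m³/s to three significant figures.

1.52 m³/s

v̄ = v₀.₆ = 0.661 m/s
q = v̄ × d × w = 0.6610 × 0.60 × 3.83 = 1.519 m³/s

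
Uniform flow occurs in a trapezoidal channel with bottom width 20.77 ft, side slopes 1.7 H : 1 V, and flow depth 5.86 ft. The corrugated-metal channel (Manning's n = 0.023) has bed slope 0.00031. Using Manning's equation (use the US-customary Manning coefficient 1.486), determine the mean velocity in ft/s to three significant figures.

A = (b + z·y)·y = (20.77 + 1.7×5.86)×5.86 = 180.1 ft²
P = b + 2y√(1+z²) = 20.77 + 2×5.86×√(1+1.7²) = 43.89 ft
R = A/P = 180.1/43.89 = 4.104 ft
Q = (1.486/n)·A·R^(2/3)·S^(1/2) = (1.486/0.023) × 180.1 × 4.104^(2/3) × 0.00031^(1/2) = 525.1 ft³/s
V = Q/A = 525.1/180.1 = 2.916 ft/s

2.92 ft/s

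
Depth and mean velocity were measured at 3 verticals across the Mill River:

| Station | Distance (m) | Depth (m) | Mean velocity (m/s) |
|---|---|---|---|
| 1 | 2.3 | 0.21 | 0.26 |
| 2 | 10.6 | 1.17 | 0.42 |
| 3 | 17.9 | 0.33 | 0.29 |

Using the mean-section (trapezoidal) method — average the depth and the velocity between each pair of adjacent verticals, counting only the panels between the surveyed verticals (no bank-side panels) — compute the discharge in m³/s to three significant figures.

Panel 1-2: Δb = 8.3 m, d̄ = (0.21+1.17)/2 = 0.69, v̄ = (0.26+0.42)/2 = 0.34 → q = 8.3×0.69×0.34 = 1.947 m³/s
Panel 2-3: Δb = 7.3 m, d̄ = (1.17+0.33)/2 = 0.75, v̄ = (0.42+0.29)/2 = 0.355 → q = 7.3×0.75×0.355 = 1.944 m³/s
Q = Σ q = 3.891 m³/s

3.89 m³/s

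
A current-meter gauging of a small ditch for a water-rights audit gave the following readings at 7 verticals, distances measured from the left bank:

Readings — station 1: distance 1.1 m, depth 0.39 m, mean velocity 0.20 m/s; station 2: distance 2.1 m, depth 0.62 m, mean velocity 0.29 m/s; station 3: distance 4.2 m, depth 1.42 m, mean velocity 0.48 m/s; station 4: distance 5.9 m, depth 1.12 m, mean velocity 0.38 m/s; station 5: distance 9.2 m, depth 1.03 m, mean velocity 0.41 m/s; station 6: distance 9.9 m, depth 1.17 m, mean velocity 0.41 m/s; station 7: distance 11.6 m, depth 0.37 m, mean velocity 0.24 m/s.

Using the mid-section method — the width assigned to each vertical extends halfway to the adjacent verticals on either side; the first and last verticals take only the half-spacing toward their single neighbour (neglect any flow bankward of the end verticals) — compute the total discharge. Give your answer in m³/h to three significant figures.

w_1 = (2.1 − 1.1)/2 = 0.5 m; q_1 = 0.20 × 0.39 × 0.5 = 0.03900 m³/s
w_2 = (4.2 − 1.1)/2 = 1.55 m; q_2 = 0.29 × 0.62 × 1.55 = 0.2787 m³/s
w_3 = (5.9 − 2.1)/2 = 1.9 m; q_3 = 0.48 × 1.42 × 1.9 = 1.295 m³/s
w_4 = (9.2 − 4.2)/2 = 2.5 m; q_4 = 0.38 × 1.12 × 2.5 = 1.064 m³/s
w_5 = (9.9 − 5.9)/2 = 2 m; q_5 = 0.41 × 1.03 × 2 = 0.8446 m³/s
w_6 = (11.6 − 9.2)/2 = 1.2 m; q_6 = 0.41 × 1.17 × 1.2 = 0.5756 m³/s
w_7 = (11.6 − 9.9)/2 = 0.85 m; q_7 = 0.24 × 0.37 × 0.85 = 0.07548 m³/s
Q = Σ qᵢ = 4.172 m³/s
= 4.172 × 3600 = 15020 m³/h

15000 m³/h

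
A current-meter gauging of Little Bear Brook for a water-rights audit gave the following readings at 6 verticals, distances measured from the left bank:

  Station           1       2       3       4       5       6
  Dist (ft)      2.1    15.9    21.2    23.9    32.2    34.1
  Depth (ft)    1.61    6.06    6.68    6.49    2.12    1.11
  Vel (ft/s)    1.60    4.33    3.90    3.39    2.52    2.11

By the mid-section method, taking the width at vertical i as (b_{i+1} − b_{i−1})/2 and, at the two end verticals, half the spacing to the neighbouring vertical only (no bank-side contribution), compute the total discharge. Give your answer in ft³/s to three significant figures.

w_1 = (15.9 − 2.1)/2 = 6.9 ft; q_1 = 1.60 × 1.61 × 6.9 = 17.77 ft³/s
w_2 = (21.2 − 2.1)/2 = 9.55 ft; q_2 = 4.33 × 6.06 × 9.55 = 250.6 ft³/s
w_3 = (23.9 − 15.9)/2 = 4 ft; q_3 = 3.90 × 6.68 × 4 = 104.2 ft³/s
w_4 = (32.2 − 21.2)/2 = 5.5 ft; q_4 = 3.39 × 6.49 × 5.5 = 121.0 ft³/s
w_5 = (34.1 − 23.9)/2 = 5.1 ft; q_5 = 2.52 × 2.12 × 5.1 = 27.25 ft³/s
w_6 = (34.1 − 32.2)/2 = 0.95 ft; q_6 = 2.11 × 1.11 × 0.95 = 2.225 ft³/s
Q = Σ qᵢ = 523.0 ft³/s

523 ft³/s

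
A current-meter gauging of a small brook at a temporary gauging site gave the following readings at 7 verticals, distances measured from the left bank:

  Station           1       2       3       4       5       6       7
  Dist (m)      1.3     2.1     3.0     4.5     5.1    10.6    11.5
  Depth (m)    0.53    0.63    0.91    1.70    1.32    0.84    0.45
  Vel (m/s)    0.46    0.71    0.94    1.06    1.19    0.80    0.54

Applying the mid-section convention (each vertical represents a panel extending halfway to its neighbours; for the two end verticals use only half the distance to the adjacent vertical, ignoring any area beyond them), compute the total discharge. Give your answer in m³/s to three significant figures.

10.4 m³/s

w_1 = (2.1 − 1.3)/2 = 0.4 m; q_1 = 0.46 × 0.53 × 0.4 = 0.09752 m³/s
w_2 = (3.0 − 1.3)/2 = 0.85 m; q_2 = 0.71 × 0.63 × 0.85 = 0.3802 m³/s
w_3 = (4.5 − 2.1)/2 = 1.2 m; q_3 = 0.94 × 0.91 × 1.2 = 1.026 m³/s
w_4 = (5.1 − 3.0)/2 = 1.05 m; q_4 = 1.06 × 1.70 × 1.05 = 1.892 m³/s
w_5 = (10.6 − 4.5)/2 = 3.05 m; q_5 = 1.19 × 1.32 × 3.05 = 4.791 m³/s
w_6 = (11.5 − 5.1)/2 = 3.2 m; q_6 = 0.80 × 0.84 × 3.2 = 2.150 m³/s
w_7 = (11.5 − 10.6)/2 = 0.45 m; q_7 = 0.54 × 0.45 × 0.45 = 0.1094 m³/s
Q = Σ qᵢ = 10.45 m³/s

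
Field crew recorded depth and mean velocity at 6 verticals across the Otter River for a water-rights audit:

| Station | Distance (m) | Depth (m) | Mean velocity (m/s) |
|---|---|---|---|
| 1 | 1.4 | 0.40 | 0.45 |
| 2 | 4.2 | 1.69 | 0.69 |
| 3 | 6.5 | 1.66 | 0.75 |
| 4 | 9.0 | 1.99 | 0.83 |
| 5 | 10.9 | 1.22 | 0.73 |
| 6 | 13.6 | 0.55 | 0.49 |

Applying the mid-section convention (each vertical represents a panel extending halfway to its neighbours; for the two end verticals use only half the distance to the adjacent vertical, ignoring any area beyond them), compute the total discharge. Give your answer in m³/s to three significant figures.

w_1 = (4.2 − 1.4)/2 = 1.4 m; q_1 = 0.45 × 0.40 × 1.4 = 0.2520 m³/s
w_2 = (6.5 − 1.4)/2 = 2.55 m; q_2 = 0.69 × 1.69 × 2.55 = 2.974 m³/s
w_3 = (9.0 − 4.2)/2 = 2.4 m; q_3 = 0.75 × 1.66 × 2.4 = 2.988 m³/s
w_4 = (10.9 − 6.5)/2 = 2.2 m; q_4 = 0.83 × 1.99 × 2.2 = 3.634 m³/s
w_5 = (13.6 − 9.0)/2 = 2.3 m; q_5 = 0.73 × 1.22 × 2.3 = 2.048 m³/s
w_6 = (13.6 − 10.9)/2 = 1.35 m; q_6 = 0.49 × 0.55 × 1.35 = 0.3638 m³/s
Q = Σ qᵢ = 12.26 m³/s

12.3 m³/s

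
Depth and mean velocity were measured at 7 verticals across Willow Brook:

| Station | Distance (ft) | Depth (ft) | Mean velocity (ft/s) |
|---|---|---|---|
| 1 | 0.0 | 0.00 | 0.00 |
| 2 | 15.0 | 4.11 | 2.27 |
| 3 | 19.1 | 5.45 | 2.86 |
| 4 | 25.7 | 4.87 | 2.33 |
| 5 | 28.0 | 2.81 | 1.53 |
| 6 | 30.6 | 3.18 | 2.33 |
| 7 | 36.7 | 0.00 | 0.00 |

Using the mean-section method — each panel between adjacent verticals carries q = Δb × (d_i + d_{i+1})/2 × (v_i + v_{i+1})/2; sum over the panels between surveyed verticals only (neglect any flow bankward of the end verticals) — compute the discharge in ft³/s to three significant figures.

217 ft³/s

Panel 1-2: Δb = 15 ft, d̄ = (0.00+4.11)/2 = 2.055, v̄ = (0.00+2.27)/2 = 1.135 → q = 15×2.055×1.135 = 34.99 ft³/s
Panel 2-3: Δb = 4.1 ft, d̄ = (4.11+5.45)/2 = 4.78, v̄ = (2.27+2.86)/2 = 2.565 → q = 4.1×4.78×2.565 = 50.27 ft³/s
Panel 3-4: Δb = 6.6 ft, d̄ = (5.45+4.87)/2 = 5.16, v̄ = (2.86+2.33)/2 = 2.595 → q = 6.6×5.16×2.595 = 88.38 ft³/s
Panel 4-5: Δb = 2.3 ft, d̄ = (4.87+2.81)/2 = 3.84, v̄ = (2.33+1.53)/2 = 1.93 → q = 2.3×3.84×1.93 = 17.05 ft³/s
Panel 5-6: Δb = 2.6 ft, d̄ = (2.81+3.18)/2 = 2.995, v̄ = (1.53+2.33)/2 = 1.93 → q = 2.6×2.995×1.93 = 15.03 ft³/s
Panel 6-7: Δb = 6.1 ft, d̄ = (3.18+0.00)/2 = 1.59, v̄ = (2.33+0.00)/2 = 1.165 → q = 6.1×1.59×1.165 = 11.30 ft³/s
Q = Σ q = 217.0 ft³/s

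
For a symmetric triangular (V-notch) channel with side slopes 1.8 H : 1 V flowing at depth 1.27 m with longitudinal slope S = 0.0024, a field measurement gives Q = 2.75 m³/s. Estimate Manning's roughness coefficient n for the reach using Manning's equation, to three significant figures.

A = z·y² = 1.8×1.27² = 2.903 m²
P = 2y√(1+z²) = 2×1.27×√(1+1.8²) = 5.230 m
R = A/P = 2.903/5.230 = 0.5551 m
n = (1/Q)·A·R^(2/3)·S^(1/2) = (1/2.75) × 2.903 × 0.6754 × 0.04899 = 0.03493

0.0349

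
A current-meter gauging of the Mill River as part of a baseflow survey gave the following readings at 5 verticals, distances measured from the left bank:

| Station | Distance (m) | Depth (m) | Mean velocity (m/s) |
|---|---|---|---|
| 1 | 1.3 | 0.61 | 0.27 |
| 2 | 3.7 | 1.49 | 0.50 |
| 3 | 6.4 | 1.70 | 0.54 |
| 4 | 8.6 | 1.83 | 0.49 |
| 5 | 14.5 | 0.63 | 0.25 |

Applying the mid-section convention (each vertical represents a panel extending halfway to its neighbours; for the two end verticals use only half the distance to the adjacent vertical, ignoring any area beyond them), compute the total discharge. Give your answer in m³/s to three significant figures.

8.44 m³/s

w_1 = (3.7 − 1.3)/2 = 1.2 m; q_1 = 0.27 × 0.61 × 1.2 = 0.1976 m³/s
w_2 = (6.4 − 1.3)/2 = 2.55 m; q_2 = 0.50 × 1.49 × 2.55 = 1.900 m³/s
w_3 = (8.6 − 3.7)/2 = 2.45 m; q_3 = 0.54 × 1.70 × 2.45 = 2.249 m³/s
w_4 = (14.5 − 6.4)/2 = 4.05 m; q_4 = 0.49 × 1.83 × 4.05 = 3.632 m³/s
w_5 = (14.5 − 8.6)/2 = 2.95 m; q_5 = 0.25 × 0.63 × 2.95 = 0.4646 m³/s
Q = Σ qᵢ = 8.443 m³/s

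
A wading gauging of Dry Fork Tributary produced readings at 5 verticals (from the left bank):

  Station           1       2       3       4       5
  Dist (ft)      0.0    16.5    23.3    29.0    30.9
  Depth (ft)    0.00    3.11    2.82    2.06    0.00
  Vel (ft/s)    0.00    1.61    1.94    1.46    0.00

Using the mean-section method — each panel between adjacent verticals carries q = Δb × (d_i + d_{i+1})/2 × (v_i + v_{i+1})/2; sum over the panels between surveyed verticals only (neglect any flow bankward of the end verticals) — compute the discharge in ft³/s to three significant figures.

81.5 ft³/s

Panel 1-2: Δb = 16.5 ft, d̄ = (0.00+3.11)/2 = 1.555, v̄ = (0.00+1.61)/2 = 0.805 → q = 16.5×1.555×0.805 = 20.65 ft³/s
Panel 2-3: Δb = 6.8 ft, d̄ = (3.11+2.82)/2 = 2.965, v̄ = (1.61+1.94)/2 = 1.775 → q = 6.8×2.965×1.775 = 35.79 ft³/s
Panel 3-4: Δb = 5.7 ft, d̄ = (2.82+2.06)/2 = 2.44, v̄ = (1.94+1.46)/2 = 1.7 → q = 5.7×2.44×1.7 = 23.64 ft³/s
Panel 4-5: Δb = 1.9 ft, d̄ = (2.06+0.00)/2 = 1.03, v̄ = (1.46+0.00)/2 = 0.73 → q = 1.9×1.03×0.73 = 1.429 ft³/s
Q = Σ q = 81.51 ft³/s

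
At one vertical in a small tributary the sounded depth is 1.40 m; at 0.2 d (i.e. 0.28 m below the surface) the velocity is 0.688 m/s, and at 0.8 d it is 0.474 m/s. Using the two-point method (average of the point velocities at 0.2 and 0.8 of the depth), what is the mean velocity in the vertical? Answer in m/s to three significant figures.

0.581 m/s

v̄ = (0.688 + 0.474) / 2 = 0.5810 m/s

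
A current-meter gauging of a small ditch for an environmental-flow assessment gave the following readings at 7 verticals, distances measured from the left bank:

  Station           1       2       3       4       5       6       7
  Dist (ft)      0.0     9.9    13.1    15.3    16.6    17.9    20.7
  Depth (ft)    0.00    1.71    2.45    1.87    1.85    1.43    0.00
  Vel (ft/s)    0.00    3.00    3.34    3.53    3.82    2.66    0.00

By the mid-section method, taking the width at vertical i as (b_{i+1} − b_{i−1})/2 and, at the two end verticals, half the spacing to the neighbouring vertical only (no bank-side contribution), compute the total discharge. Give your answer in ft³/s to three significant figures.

w_2 = (13.1 − 0.0)/2 = 6.55 ft; q_2 = 3.00 × 1.71 × 6.55 = 33.60 ft³/s
w_3 = (15.3 − 9.9)/2 = 2.7 ft; q_3 = 3.34 × 2.45 × 2.7 = 22.09 ft³/s
w_4 = (16.6 − 13.1)/2 = 1.75 ft; q_4 = 3.53 × 1.87 × 1.75 = 11.55 ft³/s
w_5 = (17.9 − 15.3)/2 = 1.3 ft; q_5 = 3.82 × 1.85 × 1.3 = 9.187 ft³/s
w_6 = (20.7 − 16.6)/2 = 2.05 ft; q_6 = 2.66 × 1.43 × 2.05 = 7.798 ft³/s
Stations 1, 7 contribute zero (depth or velocity is 0).
Q = Σ qᵢ = 84.23 ft³/s

84.2 ft³/s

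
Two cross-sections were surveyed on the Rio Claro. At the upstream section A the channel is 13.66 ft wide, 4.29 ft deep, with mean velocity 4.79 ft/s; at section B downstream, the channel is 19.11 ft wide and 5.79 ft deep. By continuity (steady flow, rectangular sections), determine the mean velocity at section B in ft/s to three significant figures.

Q = A₁V₁ = (13.66×4.29) × 4.79 = 280.7 ft³/s
A₂ = 19.11 × 5.79 = 110.6 ft²
V₂ = Q/A₂ = 280.7/110.6 = 2.537 ft/s

2.54 ft/s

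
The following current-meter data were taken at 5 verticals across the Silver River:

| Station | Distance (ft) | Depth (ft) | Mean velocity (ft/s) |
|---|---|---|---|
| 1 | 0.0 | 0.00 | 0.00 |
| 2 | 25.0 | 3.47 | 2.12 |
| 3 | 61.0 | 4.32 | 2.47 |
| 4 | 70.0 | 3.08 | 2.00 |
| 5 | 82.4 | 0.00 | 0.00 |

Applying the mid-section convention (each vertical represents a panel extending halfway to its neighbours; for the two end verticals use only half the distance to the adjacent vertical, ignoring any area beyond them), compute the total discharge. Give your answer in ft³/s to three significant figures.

w_2 = (61.0 − 0.0)/2 = 30.5 ft; q_2 = 2.12 × 3.47 × 30.5 = 224.4 ft³/s
w_3 = (70.0 − 25.0)/2 = 22.5 ft; q_3 = 2.47 × 4.32 × 22.5 = 240.1 ft³/s
w_4 = (82.4 − 61.0)/2 = 10.7 ft; q_4 = 2.00 × 3.08 × 10.7 = 65.91 ft³/s
Stations 1, 5 contribute zero (depth or velocity is 0).
Q = Σ qᵢ = 530.4 ft³/s

530 ft³/s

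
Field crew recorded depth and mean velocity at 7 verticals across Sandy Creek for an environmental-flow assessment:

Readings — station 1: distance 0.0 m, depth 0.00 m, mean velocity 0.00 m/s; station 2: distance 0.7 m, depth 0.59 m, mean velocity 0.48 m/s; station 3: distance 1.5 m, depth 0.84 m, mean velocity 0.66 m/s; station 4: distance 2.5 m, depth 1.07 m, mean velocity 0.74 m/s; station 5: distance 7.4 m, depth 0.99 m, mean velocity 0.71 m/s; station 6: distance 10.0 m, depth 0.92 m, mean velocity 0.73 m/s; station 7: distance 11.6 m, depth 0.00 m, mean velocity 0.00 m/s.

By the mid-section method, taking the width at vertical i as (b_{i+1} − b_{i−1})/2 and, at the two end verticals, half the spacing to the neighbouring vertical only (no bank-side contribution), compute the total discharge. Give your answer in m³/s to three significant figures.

w_2 = (1.5 − 0.0)/2 = 0.75 m; q_2 = 0.48 × 0.59 × 0.75 = 0.2124 m³/s
w_3 = (2.5 − 0.7)/2 = 0.9 m; q_3 = 0.66 × 0.84 × 0.9 = 0.4990 m³/s
w_4 = (7.4 − 1.5)/2 = 2.95 m; q_4 = 0.74 × 1.07 × 2.95 = 2.336 m³/s
w_5 = (10.0 − 2.5)/2 = 3.75 m; q_5 = 0.71 × 0.99 × 3.75 = 2.636 m³/s
w_6 = (11.6 − 7.4)/2 = 2.1 m; q_6 = 0.73 × 0.92 × 2.1 = 1.410 m³/s
Stations 1, 7 contribute zero (depth or velocity is 0).
Q = Σ qᵢ = 7.093 m³/s

7.09 m³/s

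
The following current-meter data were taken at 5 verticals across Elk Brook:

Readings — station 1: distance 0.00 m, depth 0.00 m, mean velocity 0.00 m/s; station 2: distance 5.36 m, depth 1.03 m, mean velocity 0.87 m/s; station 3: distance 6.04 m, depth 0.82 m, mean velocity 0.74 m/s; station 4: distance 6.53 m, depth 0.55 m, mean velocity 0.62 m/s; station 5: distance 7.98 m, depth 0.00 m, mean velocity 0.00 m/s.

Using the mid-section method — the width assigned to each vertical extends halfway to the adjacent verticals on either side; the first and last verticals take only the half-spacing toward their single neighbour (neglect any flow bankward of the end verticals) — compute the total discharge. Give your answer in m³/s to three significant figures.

w_2 = (6.04 − 0.00)/2 = 3.02 m; q_2 = 0.87 × 1.03 × 3.02 = 2.706 m³/s
w_3 = (6.53 − 5.36)/2 = 0.585 m; q_3 = 0.74 × 0.82 × 0.585 = 0.3550 m³/s
w_4 = (7.98 − 6.04)/2 = 0.97 m; q_4 = 0.62 × 0.55 × 0.97 = 0.3308 m³/s
Stations 1, 5 contribute zero (depth or velocity is 0).
Q = Σ qᵢ = 3.392 m³/s

3.39 m³/s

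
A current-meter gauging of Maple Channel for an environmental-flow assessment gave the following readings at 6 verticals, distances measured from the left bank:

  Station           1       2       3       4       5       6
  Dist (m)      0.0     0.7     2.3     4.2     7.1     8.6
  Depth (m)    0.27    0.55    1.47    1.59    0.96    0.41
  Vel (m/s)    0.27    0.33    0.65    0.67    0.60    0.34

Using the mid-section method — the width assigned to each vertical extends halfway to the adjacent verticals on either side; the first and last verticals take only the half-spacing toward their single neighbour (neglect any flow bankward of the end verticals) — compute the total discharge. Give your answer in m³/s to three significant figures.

5.83 m³/s

w_1 = (0.7 − 0.0)/2 = 0.35 m; q_1 = 0.27 × 0.27 × 0.35 = 0.02552 m³/s
w_2 = (2.3 − 0.0)/2 = 1.15 m; q_2 = 0.33 × 0.55 × 1.15 = 0.2087 m³/s
w_3 = (4.2 − 0.7)/2 = 1.75 m; q_3 = 0.65 × 1.47 × 1.75 = 1.672 m³/s
w_4 = (7.1 − 2.3)/2 = 2.4 m; q_4 = 0.67 × 1.59 × 2.4 = 2.557 m³/s
w_5 = (8.6 − 4.2)/2 = 2.2 m; q_5 = 0.60 × 0.96 × 2.2 = 1.267 m³/s
w_6 = (8.6 − 7.1)/2 = 0.75 m; q_6 = 0.34 × 0.41 × 0.75 = 0.1046 m³/s
Q = Σ qᵢ = 5.835 m³/s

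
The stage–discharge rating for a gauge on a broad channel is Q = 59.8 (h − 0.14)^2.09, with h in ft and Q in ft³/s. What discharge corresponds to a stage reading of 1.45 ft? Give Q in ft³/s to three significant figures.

Q = 59.8 × (1.45 − 0.14)^2.09 = 59.8 × 1.31^2.09 = 105.1 ft³/s

105 ft³/s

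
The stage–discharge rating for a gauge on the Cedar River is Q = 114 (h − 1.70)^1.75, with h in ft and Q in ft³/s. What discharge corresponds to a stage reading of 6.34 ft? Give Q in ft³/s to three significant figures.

1670 ft³/s

Q = 114 × (6.34 − 1.70)^1.75 = 114 × 4.64^1.75 = 1672 ft³/s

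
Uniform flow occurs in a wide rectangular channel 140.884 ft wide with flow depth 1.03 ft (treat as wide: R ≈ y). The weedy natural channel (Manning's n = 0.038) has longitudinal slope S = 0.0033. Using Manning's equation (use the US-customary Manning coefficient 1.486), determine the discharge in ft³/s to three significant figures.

A = b·y = 140.884 × 1.03 = 145.1 ft²
Wide channel: R ≈ y = 1.03 ft
Q = (1.486/n)·A·R^(2/3)·S^(1/2) = (1.486/0.038) × 145.1 × 1.030^(2/3) × 0.0033^(1/2) = 332.5 ft³/s

332 ft³/s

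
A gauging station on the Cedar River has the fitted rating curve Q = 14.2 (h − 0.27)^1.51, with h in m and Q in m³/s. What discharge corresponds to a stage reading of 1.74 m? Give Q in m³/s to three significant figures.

25.4 m³/s

Q = 14.2 × (1.74 − 0.27)^1.51 = 14.2 × 1.47^1.51 = 25.41 m³/s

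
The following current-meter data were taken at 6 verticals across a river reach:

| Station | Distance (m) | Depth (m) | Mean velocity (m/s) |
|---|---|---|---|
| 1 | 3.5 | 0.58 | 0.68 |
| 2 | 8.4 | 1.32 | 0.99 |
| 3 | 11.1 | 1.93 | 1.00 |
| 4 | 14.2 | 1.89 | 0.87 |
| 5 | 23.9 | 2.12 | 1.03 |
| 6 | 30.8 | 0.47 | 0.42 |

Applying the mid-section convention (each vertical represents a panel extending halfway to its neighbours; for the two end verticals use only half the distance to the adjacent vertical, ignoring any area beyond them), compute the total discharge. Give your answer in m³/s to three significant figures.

w_1 = (8.4 − 3.5)/2 = 2.45 m; q_1 = 0.68 × 0.58 × 2.45 = 0.9663 m³/s
w_2 = (11.1 − 3.5)/2 = 3.8 m; q_2 = 0.99 × 1.32 × 3.8 = 4.966 m³/s
w_3 = (14.2 − 8.4)/2 = 2.9 m; q_3 = 1.00 × 1.93 × 2.9 = 5.597 m³/s
w_4 = (23.9 − 11.1)/2 = 6.4 m; q_4 = 0.87 × 1.89 × 6.4 = 10.52 m³/s
w_5 = (30.8 − 14.2)/2 = 8.3 m; q_5 = 1.03 × 2.12 × 8.3 = 18.12 m³/s
w_6 = (30.8 − 23.9)/2 = 3.45 m; q_6 = 0.42 × 0.47 × 3.45 = 0.6810 m³/s
Q = Σ qᵢ = 40.86 m³/s

40.9 m³/s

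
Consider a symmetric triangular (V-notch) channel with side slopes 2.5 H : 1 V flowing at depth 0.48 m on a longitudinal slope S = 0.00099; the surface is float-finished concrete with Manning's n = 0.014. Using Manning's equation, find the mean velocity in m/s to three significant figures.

A = z·y² = 2.5×0.48² = 0.5760 m²
P = 2y√(1+z²) = 2×0.48×√(1+2.5²) = 2.585 m
R = A/P = 0.5760/2.585 = 0.2228 m
Q = (1/n)·A·R^(2/3)·S^(1/2) = (1/0.014) × 0.5760 × 0.2228^(2/3) × 0.00099^(1/2) = 0.4758 m³/s
V = Q/A = 0.4758/0.5760 = 0.8261 m/s

0.826 m/s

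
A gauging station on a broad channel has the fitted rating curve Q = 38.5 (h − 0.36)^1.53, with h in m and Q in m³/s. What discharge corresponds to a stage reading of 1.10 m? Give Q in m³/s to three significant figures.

Q = 38.5 × (1.10 − 0.36)^1.53 = 38.5 × 0.74^1.53 = 24.29 m³/s

24.3 m³/s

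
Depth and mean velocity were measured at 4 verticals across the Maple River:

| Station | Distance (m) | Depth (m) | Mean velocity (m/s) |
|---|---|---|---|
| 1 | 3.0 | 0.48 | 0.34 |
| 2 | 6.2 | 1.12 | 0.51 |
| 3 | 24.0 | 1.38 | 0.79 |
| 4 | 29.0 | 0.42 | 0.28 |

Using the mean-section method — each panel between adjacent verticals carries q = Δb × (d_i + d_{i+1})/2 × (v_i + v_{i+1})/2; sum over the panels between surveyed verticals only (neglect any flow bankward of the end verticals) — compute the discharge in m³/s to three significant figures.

18.0 m³/s

Panel 1-2: Δb = 3.2 m, d̄ = (0.48+1.12)/2 = 0.8, v̄ = (0.34+0.51)/2 = 0.425 → q = 3.2×0.8×0.425 = 1.088 m³/s
Panel 2-3: Δb = 17.8 m, d̄ = (1.12+1.38)/2 = 1.25, v̄ = (0.51+0.79)/2 = 0.65 → q = 17.8×1.25×0.65 = 14.46 m³/s
Panel 3-4: Δb = 5 m, d̄ = (1.38+0.42)/2 = 0.9, v̄ = (0.79+0.28)/2 = 0.535 → q = 5×0.9×0.535 = 2.408 m³/s
Q = Σ q = 17.96 m³/s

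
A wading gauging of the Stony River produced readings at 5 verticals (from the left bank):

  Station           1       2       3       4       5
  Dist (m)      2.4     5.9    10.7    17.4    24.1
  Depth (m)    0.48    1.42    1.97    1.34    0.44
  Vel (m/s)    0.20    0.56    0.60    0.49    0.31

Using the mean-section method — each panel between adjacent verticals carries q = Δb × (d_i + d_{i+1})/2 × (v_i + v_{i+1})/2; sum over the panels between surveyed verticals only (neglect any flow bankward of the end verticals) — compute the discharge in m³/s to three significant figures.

Panel 1-2: Δb = 3.5 m, d̄ = (0.48+1.42)/2 = 0.95, v̄ = (0.20+0.56)/2 = 0.38 → q = 3.5×0.95×0.38 = 1.264 m³/s
Panel 2-3: Δb = 4.8 m, d̄ = (1.42+1.97)/2 = 1.695, v̄ = (0.56+0.60)/2 = 0.58 → q = 4.8×1.695×0.58 = 4.719 m³/s
Panel 3-4: Δb = 6.7 m, d̄ = (1.97+1.34)/2 = 1.655, v̄ = (0.60+0.49)/2 = 0.545 → q = 6.7×1.655×0.545 = 6.043 m³/s
Panel 4-5: Δb = 6.7 m, d̄ = (1.34+0.44)/2 = 0.89, v̄ = (0.49+0.31)/2 = 0.4 → q = 6.7×0.89×0.4 = 2.385 m³/s
Q = Σ q = 14.41 m³/s

14.4 m³/s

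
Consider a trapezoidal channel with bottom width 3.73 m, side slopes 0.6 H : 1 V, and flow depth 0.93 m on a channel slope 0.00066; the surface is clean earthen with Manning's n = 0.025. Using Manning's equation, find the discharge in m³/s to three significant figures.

3.16 m³/s

A = (b + z·y)·y = (3.73 + 0.6×0.93)×0.93 = 3.988 m²
P = b + 2y√(1+z²) = 3.73 + 2×0.93×√(1+0.6²) = 5.899 m
R = A/P = 3.988/5.899 = 0.6760 m
Q = (1/n)·A·R^(2/3)·S^(1/2) = (1/0.025) × 3.988 × 0.6760^(2/3) × 0.00066^(1/2) = 3.156 m³/s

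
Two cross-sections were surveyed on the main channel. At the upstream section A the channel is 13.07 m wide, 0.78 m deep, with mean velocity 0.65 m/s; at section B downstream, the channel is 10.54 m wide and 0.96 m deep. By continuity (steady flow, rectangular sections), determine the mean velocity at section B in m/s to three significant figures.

0.655 m/s

Q = A₁V₁ = (13.07×0.78) × 0.65 = 6.626 m³/s
A₂ = 10.54 × 0.96 = 10.12 m²
V₂ = Q/A₂ = 6.626/10.12 = 0.6549 m/s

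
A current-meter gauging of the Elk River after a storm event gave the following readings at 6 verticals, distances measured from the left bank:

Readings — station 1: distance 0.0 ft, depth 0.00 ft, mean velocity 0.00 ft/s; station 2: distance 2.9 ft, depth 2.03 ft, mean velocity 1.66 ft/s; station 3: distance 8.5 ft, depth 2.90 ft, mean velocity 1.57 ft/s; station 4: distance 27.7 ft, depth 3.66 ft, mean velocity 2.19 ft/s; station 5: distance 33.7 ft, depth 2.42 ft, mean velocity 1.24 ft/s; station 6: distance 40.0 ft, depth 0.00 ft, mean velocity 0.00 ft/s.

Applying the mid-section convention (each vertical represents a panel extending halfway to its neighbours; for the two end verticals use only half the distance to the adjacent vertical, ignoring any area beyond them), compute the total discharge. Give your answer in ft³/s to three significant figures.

190 ft³/s

w_2 = (8.5 − 0.0)/2 = 4.25 ft; q_2 = 1.66 × 2.03 × 4.25 = 14.32 ft³/s
w_3 = (27.7 − 2.9)/2 = 12.4 ft; q_3 = 1.57 × 2.90 × 12.4 = 56.46 ft³/s
w_4 = (33.7 − 8.5)/2 = 12.6 ft; q_4 = 2.19 × 3.66 × 12.6 = 101.0 ft³/s
w_5 = (40.0 − 27.7)/2 = 6.15 ft; q_5 = 1.24 × 2.42 × 6.15 = 18.45 ft³/s
Stations 1, 6 contribute zero (depth or velocity is 0).
Q = Σ qᵢ = 190.2 ft³/s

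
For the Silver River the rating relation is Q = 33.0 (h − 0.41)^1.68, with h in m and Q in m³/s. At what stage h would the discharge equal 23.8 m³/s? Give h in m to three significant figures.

1.23 m

h − h₀ = (Q/C)^(1/b) = (23.8/33.0)^(1/1.68) = 0.8232 m
h = 0.41 + 0.8232 = 1.233 m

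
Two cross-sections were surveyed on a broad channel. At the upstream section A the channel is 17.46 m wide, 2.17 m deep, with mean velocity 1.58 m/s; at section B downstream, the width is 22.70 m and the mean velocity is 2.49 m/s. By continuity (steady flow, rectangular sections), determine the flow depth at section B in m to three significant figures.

Q = A₁V₁ = (17.46×2.17) × 1.58 = 59.86 m³/s
d₂ = Q/(b₂ V₂) = 59.86/(22.70×2.49) = 1.059 m

1.06 m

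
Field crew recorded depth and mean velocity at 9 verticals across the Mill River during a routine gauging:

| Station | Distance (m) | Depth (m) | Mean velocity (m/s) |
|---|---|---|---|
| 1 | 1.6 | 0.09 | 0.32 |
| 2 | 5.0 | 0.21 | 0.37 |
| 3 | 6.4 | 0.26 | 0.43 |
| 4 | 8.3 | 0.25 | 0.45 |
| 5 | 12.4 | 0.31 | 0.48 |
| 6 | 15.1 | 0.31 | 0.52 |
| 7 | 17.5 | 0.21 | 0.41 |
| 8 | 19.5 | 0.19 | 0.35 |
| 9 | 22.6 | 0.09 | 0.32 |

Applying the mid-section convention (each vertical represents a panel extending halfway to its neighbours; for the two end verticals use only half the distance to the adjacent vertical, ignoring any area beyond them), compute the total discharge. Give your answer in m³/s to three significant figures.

w_1 = (5.0 − 1.6)/2 = 1.7 m; q_1 = 0.32 × 0.09 × 1.7 = 0.04896 m³/s
w_2 = (6.4 − 1.6)/2 = 2.4 m; q_2 = 0.37 × 0.21 × 2.4 = 0.1865 m³/s
w_3 = (8.3 − 5.0)/2 = 1.65 m; q_3 = 0.43 × 0.26 × 1.65 = 0.1845 m³/s
w_4 = (12.4 − 6.4)/2 = 3 m; q_4 = 0.45 × 0.25 × 3 = 0.3375 m³/s
w_5 = (15.1 − 8.3)/2 = 3.4 m; q_5 = 0.48 × 0.31 × 3.4 = 0.5059 m³/s
w_6 = (17.5 − 12.4)/2 = 2.55 m; q_6 = 0.52 × 0.31 × 2.55 = 0.4111 m³/s
w_7 = (19.5 − 15.1)/2 = 2.2 m; q_7 = 0.41 × 0.21 × 2.2 = 0.1894 m³/s
w_8 = (22.6 − 17.5)/2 = 2.55 m; q_8 = 0.35 × 0.19 × 2.55 = 0.1696 m³/s
w_9 = (22.6 − 19.5)/2 = 1.55 m; q_9 = 0.32 × 0.09 × 1.55 = 0.04464 m³/s
Q = Σ qᵢ = 2.078 m³/s

2.08 m³/s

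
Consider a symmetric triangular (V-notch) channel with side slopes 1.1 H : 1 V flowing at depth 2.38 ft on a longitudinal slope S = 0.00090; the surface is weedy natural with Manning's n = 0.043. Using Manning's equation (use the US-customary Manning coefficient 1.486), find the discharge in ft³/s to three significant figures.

A = z·y² = 1.1×2.38² = 6.231 ft²
P = 2y√(1+z²) = 2×2.38×√(1+1.1²) = 7.076 ft
R = A/P = 6.231/7.076 = 0.8805 ft
Q = (1.486/n)·A·R^(2/3)·S^(1/2) = (1.486/0.043) × 6.231 × 0.8805^(2/3) × 0.00090^(1/2) = 5.934 ft³/s

5.93 ft³/s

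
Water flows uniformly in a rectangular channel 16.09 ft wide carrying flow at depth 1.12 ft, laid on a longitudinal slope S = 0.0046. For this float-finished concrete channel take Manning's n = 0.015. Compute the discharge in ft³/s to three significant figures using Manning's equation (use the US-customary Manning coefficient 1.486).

A = b·y = 16.09 × 1.12 = 18.02 ft²
P = b + 2y = 16.09 + 2×1.12 = 18.33 ft
R = A/P = 18.02/18.33 = 0.9831 ft
Q = (1.486/n)·A·R^(2/3)·S^(1/2) = (1.486/0.015) × 18.02 × 0.9831^(2/3) × 0.0046^(1/2) = 119.7 ft³/s

120 ft³/s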